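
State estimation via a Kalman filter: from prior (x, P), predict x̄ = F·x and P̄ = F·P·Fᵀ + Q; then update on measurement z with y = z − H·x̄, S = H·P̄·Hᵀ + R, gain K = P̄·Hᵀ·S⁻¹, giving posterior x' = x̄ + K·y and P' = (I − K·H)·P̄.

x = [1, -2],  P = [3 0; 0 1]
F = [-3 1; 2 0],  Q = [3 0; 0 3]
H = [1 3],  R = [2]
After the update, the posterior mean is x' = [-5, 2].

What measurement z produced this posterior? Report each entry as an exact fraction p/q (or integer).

z = [1]

x̄ = F·x = [-5, 2]
P̄ = F·P·Fᵀ + Q = [31 -18; -18 15]
S = H·P̄·Hᵀ + R = [60]
K = P̄·Hᵀ·S⁻¹ = [-23/60; 9/20]
x' − x̄ = [0, 0] = K·y
y = (KᵀK)⁻¹·Kᵀ·(x' − x̄) = [0]
z = y + H·x̄ = [0] + [1] = [1]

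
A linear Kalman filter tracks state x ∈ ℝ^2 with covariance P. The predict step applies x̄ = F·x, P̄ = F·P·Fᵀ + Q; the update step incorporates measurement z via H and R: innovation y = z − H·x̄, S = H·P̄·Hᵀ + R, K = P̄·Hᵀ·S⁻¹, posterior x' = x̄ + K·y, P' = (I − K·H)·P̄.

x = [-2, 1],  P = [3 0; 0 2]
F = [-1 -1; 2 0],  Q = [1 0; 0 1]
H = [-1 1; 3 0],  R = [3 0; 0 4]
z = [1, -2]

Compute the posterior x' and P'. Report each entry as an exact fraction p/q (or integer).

x' = [-128/169, -85/169]
P' = [60/169 24/169; 24/169 729/338]

x̄ = F·x = [1, -4]
P̄ = F·P·Fᵀ + Q = [6 -6; -6 13]
y = z − H·x̄ = [6, -5]
S = H·P̄·Hᵀ + R = [34 -36; -36 58]
K = P̄·Hᵀ·S⁻¹ = [-12/169 45/169; 227/338 18/169]
x' = x̄ + K·y = [-128/169, -85/169]
P' = (I − K·H)·P̄ = [60/169 24/169; 24/169 729/338]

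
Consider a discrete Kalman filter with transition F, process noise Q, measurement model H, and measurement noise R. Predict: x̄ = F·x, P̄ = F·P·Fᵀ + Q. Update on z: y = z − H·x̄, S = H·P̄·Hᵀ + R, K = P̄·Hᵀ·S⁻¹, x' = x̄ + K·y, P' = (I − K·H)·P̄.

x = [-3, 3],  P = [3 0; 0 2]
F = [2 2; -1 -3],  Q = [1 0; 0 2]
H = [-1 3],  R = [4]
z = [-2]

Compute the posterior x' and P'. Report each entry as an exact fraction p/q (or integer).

x̄ = F·x = [0, -6]
P̄ = F·P·Fᵀ + Q = [21 -18; -18 23]
y = z − H·x̄ = [16]
S = H·P̄·Hᵀ + R = [340]
K = P̄·Hᵀ·S⁻¹ = [-15/68; 87/340]
x' = x̄ + K·y = [-60/17, -162/85]
P' = (I − K·H)·P̄ = [303/68 81/68; 81/68 251/340]

x' = [-60/17, -162/85]
P' = [303/68 81/68; 81/68 251/340]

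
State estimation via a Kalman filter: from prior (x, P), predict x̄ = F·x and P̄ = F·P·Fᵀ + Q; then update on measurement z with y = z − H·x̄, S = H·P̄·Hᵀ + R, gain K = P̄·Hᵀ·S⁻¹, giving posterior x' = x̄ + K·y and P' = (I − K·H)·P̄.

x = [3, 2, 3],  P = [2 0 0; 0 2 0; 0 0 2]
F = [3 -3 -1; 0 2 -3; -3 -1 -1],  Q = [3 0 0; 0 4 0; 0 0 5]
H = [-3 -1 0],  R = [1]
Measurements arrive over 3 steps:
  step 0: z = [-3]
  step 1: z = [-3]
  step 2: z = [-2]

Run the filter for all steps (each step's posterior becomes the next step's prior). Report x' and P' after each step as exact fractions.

step 0: x̄ = F·x = [0, -5, -14]
step 0: P̄ = F·P·Fᵀ + Q = [41 -6 -10; -6 30 2; -10 2 27]
step 0: y = z − H·x̄ = [-8]
step 0: S = H·P̄·Hᵀ + R = [364]
step 0: K = P̄·Hᵀ·S⁻¹ = [-9/28; -3/91; 1/13]
step 0: x' = x̄ + K·y = [18/7, -431/91, -190/13]
step 0: P' = (I − K·H)·P̄ = [95/28 -69/7 -1; -69/7 2694/91 38/13; -1 38/13 323/13]
step 1: x̄ = F·x = [475/13, 3128/91, 1059/91]
step 1: P̄ = F·P·Fᵀ + Q = [27341/52 -1726/13 1855/52; -1726/13 28297/91 6224/91; 1855/52 6224/91 11171/364]
step 1: y = z − H·x̄ = [12830/91]
step 1: S = H·P̄·Hᵀ + R = [1546067/364]
step 1: K = P̄·Hᵀ·S⁻¹ = [-525833/1546067; 31796/1546067; -63851/1546067]
step 1: x' = x̄ + K·y = [-17645765/1546067, 57626816/1546067, 8989853/1546067]
step 1: P' = (I − K·H)·P̄ = [53287860/1546067 -159337747/1546067 -37085942/1546067; -159337747/1546067 477981445/1546067 111321677/1546067; -37085942/1546067 111321677/1546067 36247704/1546067]
step 2: x̄ = F·x = [-234807596/1546067, 88284073/1546067, -13679374/1546067]
step 2: P̄ = F·P·Fᵀ + Q = [8580834810/1546067 -2602146823/1546067 479861525/1546067; -2602146823/1546067 908479260/1546067 -113645097/1546067; 479861525/1546067 -113645097/1546067 45651444/1546067]
step 2: y = z − H·x̄ = [-619230849/1546067]
step 2: S = H·P̄·Hᵀ + R = [62524657679/1546067]
step 2: K = P̄·Hᵀ·S⁻¹ = [-23140357607/62524657679; 6897961209/62524657679; -1325939478/62524657679]
step 2: x' = x̄ + K·y = [-227701175423/62524657679, 807533610778/62524657679, -22143637972/62524657679]
step 2: P' = (I − K·H)·P̄ = [671128040023/62524657679 -1990243762462/62524657679 -439525649413/62524657679; -1990243762462/62524657679 5963833326177/62524657679 1319902887717/62524657679; -439525649413/62524657679 1319902887717/62524657679 709041334776/62524657679]

step 0: x' = [18/7, -431/91, -190/13], P' = [95/28 -69/7 -1; -69/7 2694/91 38/13; -1 38/13 323/13]
step 1: x' = [-17645765/1546067, 57626816/1546067, 8989853/1546067], P' = [53287860/1546067 -159337747/1546067 -37085942/1546067; -159337747/1546067 477981445/1546067 111321677/1546067; -37085942/1546067 111321677/1546067 36247704/1546067]
step 2: x' = [-227701175423/62524657679, 807533610778/62524657679, -22143637972/62524657679], P' = [671128040023/62524657679 -1990243762462/62524657679 -439525649413/62524657679; -1990243762462/62524657679 5963833326177/62524657679 1319902887717/62524657679; -439525649413/62524657679 1319902887717/62524657679 709041334776/62524657679]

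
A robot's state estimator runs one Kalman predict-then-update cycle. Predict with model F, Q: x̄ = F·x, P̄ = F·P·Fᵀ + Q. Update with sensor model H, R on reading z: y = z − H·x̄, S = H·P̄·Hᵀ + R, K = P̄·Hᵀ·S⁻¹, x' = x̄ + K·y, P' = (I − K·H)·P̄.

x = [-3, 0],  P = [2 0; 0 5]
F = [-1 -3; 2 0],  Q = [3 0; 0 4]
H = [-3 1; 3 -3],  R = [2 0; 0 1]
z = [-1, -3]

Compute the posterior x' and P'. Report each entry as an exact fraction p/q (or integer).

x' = [3598/5693, 8694/5693]
P' = [2799/5693 3064/5693; 3064/5693 3948/5693]

x̄ = F·x = [3, -6]
P̄ = F·P·Fᵀ + Q = [50 -4; -4 12]
y = z − H·x̄ = [14, -30]
S = H·P̄·Hᵀ + R = [488 -534; -534 631]
K = P̄·Hᵀ·S⁻¹ = [-5333/11386 -795/5693; -2622/5693 -2652/5693]
x' = x̄ + K·y = [3598/5693, 8694/5693]
P' = (I − K·H)·P̄ = [2799/5693 3064/5693; 3064/5693 3948/5693]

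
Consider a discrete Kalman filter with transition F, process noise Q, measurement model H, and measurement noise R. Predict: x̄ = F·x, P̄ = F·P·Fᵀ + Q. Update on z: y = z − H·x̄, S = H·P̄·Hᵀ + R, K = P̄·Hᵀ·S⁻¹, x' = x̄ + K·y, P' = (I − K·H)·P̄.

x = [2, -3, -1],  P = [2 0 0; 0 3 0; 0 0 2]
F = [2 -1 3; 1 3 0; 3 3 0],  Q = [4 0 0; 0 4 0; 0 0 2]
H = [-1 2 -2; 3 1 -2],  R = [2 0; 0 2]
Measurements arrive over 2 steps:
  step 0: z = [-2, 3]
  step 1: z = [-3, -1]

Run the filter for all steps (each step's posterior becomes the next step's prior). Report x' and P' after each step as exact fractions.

step 0: x̄ = F·x = [4, -7, -3]
step 0: P̄ = F·P·Fᵀ + Q = [33 -5 3; -5 33 33; 3 33 47]
step 0: y = z − H·x̄ = [10, -8]
step 0: S = H·P̄·Hᵀ + R = [123 -80; -80 322]
step 0: K = P̄·Hᵀ·S⁻¹ = [-4369/16603 3452/16603; -1115/16603 -2752/16603; -7071/16603 -4438/16603]
step 0: x' = x̄ + K·y = [-4894/16603, -105355/16603, -85015/16603]
step 0: P' = (I − K·H)·P̄ = [30042/16603 104526/16603 93874/16603; 104526/16603 421378/16603 370230/16603; 93874/16603 370230/16603 330364/16603]
step 1: x̄ = F·x = [-159478/16603, -320959/16603, -330747/16603]
step 1: P̄ = F·P·Fᵀ + Q = [2068238/16603 2932272/16603 3406632/16603; 2932272/16603 4516012/16603 5136840/16603; 3406632/16603 5136840/16603 5977454/16603]
step 1: y = z − H·x̄ = [-228863/16603, 121296/16603]
step 1: S = H·P̄·Hᵀ + R = [4878028/16603 -3049082/16603; -3049082/16603 3239864/16603]
step 1: K = P̄·Hᵀ·S⁻¹ = [-40494409/97982989 32166305/97982989; -64090038/97982989 31596704/97982989; -92024362/97982989 16275822/97982989]
step 1: x' = x̄ + K·y = [-147974165/97982989, -779866891/97982989, -564501355/97982989]
step 1: P' = (I − K·H)·P̄ = [345519450/97982989 1236756372/97982989 1104491056/97982989; 1236756372/97982989 4755652004/97982989 4201363856/97982989; 1104491056/97982989 4201363856/97982989 3741142690/97982989]

step 0: x' = [-4894/16603, -105355/16603, -85015/16603], P' = [30042/16603 104526/16603 93874/16603; 104526/16603 421378/16603 370230/16603; 93874/16603 370230/16603 330364/16603]
step 1: x' = [-147974165/97982989, -779866891/97982989, -564501355/97982989], P' = [345519450/97982989 1236756372/97982989 1104491056/97982989; 1236756372/97982989 4755652004/97982989 4201363856/97982989; 1104491056/97982989 4201363856/97982989 3741142690/97982989]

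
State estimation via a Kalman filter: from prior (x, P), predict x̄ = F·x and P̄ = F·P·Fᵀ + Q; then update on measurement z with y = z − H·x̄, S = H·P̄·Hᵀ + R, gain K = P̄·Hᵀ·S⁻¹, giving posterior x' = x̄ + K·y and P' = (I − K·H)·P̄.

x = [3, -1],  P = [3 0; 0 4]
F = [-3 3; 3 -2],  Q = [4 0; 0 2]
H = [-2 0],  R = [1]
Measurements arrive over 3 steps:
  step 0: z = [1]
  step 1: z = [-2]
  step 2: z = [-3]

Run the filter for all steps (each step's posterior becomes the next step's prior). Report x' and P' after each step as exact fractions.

step 0: x̄ = F·x = [-12, 11]
step 0: P̄ = F·P·Fᵀ + Q = [67 -51; -51 45]
step 0: y = z − H·x̄ = [-23]
step 0: S = H·P̄·Hᵀ + R = [269]
step 0: K = P̄·Hᵀ·S⁻¹ = [-134/269; 102/269]
step 0: x' = x̄ + K·y = [-146/269, 613/269]
step 0: P' = (I − K·H)·P̄ = [67/269 -51/269; -51/269 1701/269]
step 1: x̄ = F·x = [2277/269, -1664/269]
step 1: P̄ = F·P·Fᵀ + Q = [17906/269 -11574/269; -11574/269 8557/269]
step 1: y = z − H·x̄ = [4016/269]
step 1: S = H·P̄·Hᵀ + R = [71893/269]
step 1: K = P̄·Hᵀ·S⁻¹ = [-35812/71893; 23148/71893]
step 1: x' = x̄ + K·y = [73901/71893, -99136/71893]
step 1: P' = (I − K·H)·P̄ = [17906/71893 -11574/71893; -11574/71893 295013/71893]
step 2: x̄ = F·x = [-519111/71893, 419975/71893]
step 2: P̄ = F·P·Fᵀ + Q = [3312175/71893 -2104842/71893; -2104842/71893 1623880/71893]
step 2: y = z − H·x̄ = [-1253901/71893]
step 2: S = H·P̄·Hᵀ + R = [13320593/71893]
step 2: K = P̄·Hᵀ·S⁻¹ = [-6624350/13320593; 4209684/13320593]
step 2: x' = x̄ + K·y = [1759449/1210963, 399317/1210963]
step 2: P' = (I − K·H)·P̄ = [3312175/13320593 -2104842/13320593; -2104842/13320593 54380888/13320593]

step 0: x' = [-146/269, 613/269], P' = [67/269 -51/269; -51/269 1701/269]
step 1: x' = [73901/71893, -99136/71893], P' = [17906/71893 -11574/71893; -11574/71893 295013/71893]
step 2: x' = [1759449/1210963, 399317/1210963], P' = [3312175/13320593 -2104842/13320593; -2104842/13320593 54380888/13320593]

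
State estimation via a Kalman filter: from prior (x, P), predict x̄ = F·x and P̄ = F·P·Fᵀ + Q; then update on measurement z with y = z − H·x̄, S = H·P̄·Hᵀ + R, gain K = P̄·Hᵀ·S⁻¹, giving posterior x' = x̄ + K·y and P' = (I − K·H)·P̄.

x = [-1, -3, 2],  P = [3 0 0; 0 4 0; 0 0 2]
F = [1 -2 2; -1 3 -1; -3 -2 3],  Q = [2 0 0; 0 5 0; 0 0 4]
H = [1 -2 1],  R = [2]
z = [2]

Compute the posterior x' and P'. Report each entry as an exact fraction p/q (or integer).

x' = [57/263, 394/263, 1299/263]
P' = [1577/263 -233/263 -1933/263; -233/263 1730/263 3549/263; -1933/263 3549/263 9157/263]

x̄ = F·x = [9, -10, 15]
P̄ = F·P·Fᵀ + Q = [29 -31 19; -31 46 -21; 19 -21 65]
y = z − H·x̄ = [-42]
S = H·P̄·Hᵀ + R = [526]
K = P̄·Hᵀ·S⁻¹ = [55/263; -72/263; 63/263]
x' = x̄ + K·y = [57/263, 394/263, 1299/263]
P' = (I − K·H)·P̄ = [1577/263 -233/263 -1933/263; -233/263 1730/263 3549/263; -1933/263 3549/263 9157/263]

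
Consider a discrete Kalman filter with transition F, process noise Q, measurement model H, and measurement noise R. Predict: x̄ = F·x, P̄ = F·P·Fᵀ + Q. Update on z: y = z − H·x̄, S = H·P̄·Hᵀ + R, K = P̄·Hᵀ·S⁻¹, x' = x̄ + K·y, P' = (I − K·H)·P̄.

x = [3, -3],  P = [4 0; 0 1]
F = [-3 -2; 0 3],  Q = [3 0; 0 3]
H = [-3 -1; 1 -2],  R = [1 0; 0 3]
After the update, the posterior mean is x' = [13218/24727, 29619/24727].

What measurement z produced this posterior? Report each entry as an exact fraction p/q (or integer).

x̄ = F·x = [-3, -9]
P̄ = F·P·Fᵀ + Q = [43 -6; -6 12]
S = H·P̄·Hᵀ + R = [364 -135; -135 118]
K = P̄·Hᵀ·S⁻¹ = [-7089/24727 3415/24727; -3342/24727 -10110/24727]
x' − x̄ = [87399/24727, 252162/24727] = K·y
y = (KᵀK)⁻¹·Kᵀ·(x' − x̄) = [-21, -18]
z = y + H·x̄ = [-21, -18] + [18, 15] = [-3, -3]

z = [-3, -3]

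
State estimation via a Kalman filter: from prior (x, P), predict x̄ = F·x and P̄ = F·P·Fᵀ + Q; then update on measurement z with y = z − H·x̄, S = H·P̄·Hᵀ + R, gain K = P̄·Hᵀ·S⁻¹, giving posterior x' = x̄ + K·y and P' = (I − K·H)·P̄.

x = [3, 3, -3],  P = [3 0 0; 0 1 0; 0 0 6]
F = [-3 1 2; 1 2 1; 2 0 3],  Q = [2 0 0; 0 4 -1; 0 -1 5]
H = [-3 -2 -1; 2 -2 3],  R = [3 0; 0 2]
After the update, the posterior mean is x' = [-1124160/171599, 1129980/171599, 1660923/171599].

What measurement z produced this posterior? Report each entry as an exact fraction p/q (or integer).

z = [-3, 3]

x̄ = F·x = [-12, 6, -3]
P̄ = F·P·Fᵀ + Q = [54 5 18; 5 17 23; 18 23 71]
S = H·P̄·Hᵀ + R = [888 -749; -749 825]
K = P̄·Hᵀ·S⁻¹ = [-42902/171599 -7334/171599; -25695/171599 -13968/171599; 10972/171599 52185/171599]
x' − x̄ = [935028/171599, 100386/171599, 2175720/171599] = K·y
y = (KᵀK)⁻¹·Kᵀ·(x' − x̄) = [-30, 48]
z = y + H·x̄ = [-30, 48] + [27, -45] = [-3, 3]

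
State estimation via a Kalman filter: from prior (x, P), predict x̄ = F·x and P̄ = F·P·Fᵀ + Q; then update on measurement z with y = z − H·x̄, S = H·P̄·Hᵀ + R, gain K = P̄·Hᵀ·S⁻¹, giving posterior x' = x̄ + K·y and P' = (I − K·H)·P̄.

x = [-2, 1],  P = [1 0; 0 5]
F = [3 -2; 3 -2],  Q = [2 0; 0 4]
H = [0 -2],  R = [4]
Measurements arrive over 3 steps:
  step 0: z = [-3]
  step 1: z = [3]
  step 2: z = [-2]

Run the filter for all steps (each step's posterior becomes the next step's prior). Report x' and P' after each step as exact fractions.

step 0: x̄ = F·x = [-8, -8]
step 0: P̄ = F·P·Fᵀ + Q = [31 29; 29 33]
step 0: y = z − H·x̄ = [-19]
step 0: S = H·P̄·Hᵀ + R = [136]
step 0: K = P̄·Hᵀ·S⁻¹ = [-29/68; -33/68]
step 0: x' = x̄ + K·y = [7/68, 83/68]
step 0: P' = (I − K·H)·P̄ = [213/34 29/34; 29/34 33/34]
step 1: x̄ = F·x = [-145/68, -145/68]
step 1: P̄ = F·P·Fᵀ + Q = [1769/34 1701/34; 1701/34 1837/34]
step 1: y = z − H·x̄ = [-43/34]
step 1: S = H·P̄·Hᵀ + R = [3742/17]
step 1: K = P̄·Hᵀ·S⁻¹ = [-1701/3742; -1837/3742]
step 1: x' = x̄ + K·y = [-2914/1871, -2828/1871]
step 1: P' = (I − K·H)·P̄ = [12247/1871 1701/1871; 1701/1871 1837/1871]
step 2: x̄ = F·x = [-3086/1871, -3086/1871]
step 2: P̄ = F·P·Fᵀ + Q = [100901/1871 97159/1871; 97159/1871 104643/1871]
step 2: y = z − H·x̄ = [-9914/1871]
step 2: S = H·P̄·Hᵀ + R = [426056/1871]
step 2: K = P̄·Hᵀ·S⁻¹ = [-97159/213028; -104643/213028]
step 2: x' = x̄ + K·y = [81729/106514, 101557/106514]
step 2: P' = (I − K·H)·P̄ = [698823/106514 97159/106514; 97159/106514 104643/106514]

step 0: x' = [7/68, 83/68], P' = [213/34 29/34; 29/34 33/34]
step 1: x' = [-2914/1871, -2828/1871], P' = [12247/1871 1701/1871; 1701/1871 1837/1871]
step 2: x' = [81729/106514, 101557/106514], P' = [698823/106514 97159/106514; 97159/106514 104643/106514]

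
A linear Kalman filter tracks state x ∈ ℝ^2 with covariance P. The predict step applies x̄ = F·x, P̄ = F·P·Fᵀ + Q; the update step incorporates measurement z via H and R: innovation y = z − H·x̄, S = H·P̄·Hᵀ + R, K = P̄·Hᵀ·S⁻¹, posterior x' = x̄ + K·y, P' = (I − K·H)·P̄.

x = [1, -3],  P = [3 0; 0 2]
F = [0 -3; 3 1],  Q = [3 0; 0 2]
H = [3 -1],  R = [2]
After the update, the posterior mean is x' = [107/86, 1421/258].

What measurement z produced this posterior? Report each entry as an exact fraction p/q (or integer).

z = [-2]

x̄ = F·x = [9, 0]
P̄ = F·P·Fᵀ + Q = [21 -6; -6 31]
S = H·P̄·Hᵀ + R = [258]
K = P̄·Hᵀ·S⁻¹ = [23/86; -49/258]
x' − x̄ = [-667/86, 1421/258] = K·y
y = (KᵀK)⁻¹·Kᵀ·(x' − x̄) = [-29]
z = y + H·x̄ = [-29] + [27] = [-2]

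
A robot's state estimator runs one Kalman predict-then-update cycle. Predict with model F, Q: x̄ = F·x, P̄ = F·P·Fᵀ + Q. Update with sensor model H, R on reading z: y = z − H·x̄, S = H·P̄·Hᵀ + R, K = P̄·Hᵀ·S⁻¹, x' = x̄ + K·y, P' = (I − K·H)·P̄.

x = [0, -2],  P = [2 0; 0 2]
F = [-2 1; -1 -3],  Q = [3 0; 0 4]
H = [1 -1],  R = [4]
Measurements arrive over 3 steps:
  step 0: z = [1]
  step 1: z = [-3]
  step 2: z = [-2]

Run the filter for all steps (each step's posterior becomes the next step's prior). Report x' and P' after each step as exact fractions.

step 0: x̄ = F·x = [-2, 6]
step 0: P̄ = F·P·Fᵀ + Q = [13 -2; -2 24]
step 0: y = z − H·x̄ = [9]
step 0: S = H·P̄·Hᵀ + R = [45]
step 0: K = P̄·Hᵀ·S⁻¹ = [1/3; -26/45]
step 0: x' = x̄ + K·y = [1, 4/5]
step 0: P' = (I − K·H)·P̄ = [8 20/3; 20/3 404/45]
step 1: x̄ = F·x = [-6/5, -17/5]
step 1: P̄ = F·P·Fᵀ + Q = [779/45 112/5; 112/5 664/5]
step 1: y = z − H·x̄ = [-26/5]
step 1: S = H·P̄·Hᵀ + R = [4919/45]
step 1: K = P̄·Hᵀ·S⁻¹ = [-229/4919; -4968/4919]
step 1: x' = x̄ + K·y = [-4712/4919, 9109/4919]
step 1: P' = (I − K·H)·P̄ = [83988/4919 84904/4919; 84904/4919 104776/4919]
step 2: x̄ = F·x = [18533/4919, -22615/4919]
step 2: P̄ = F·P·Fᵀ + Q = [115869/4919 278168/4919; 278168/4919 1556072/4919]
step 2: y = z − H·x̄ = [-50986/4919]
step 2: S = H·P̄·Hᵀ + R = [1135281/4919]
step 2: K = P̄·Hᵀ·S⁻¹ = [-162299/1135281; -425968/378427]
step 2: x' = x̄ + K·y = [5959573/1135281, 2675397/378427]
step 2: P' = (I − K·H)·P̄ = [21387052/1135281 7345416/378427; 7345416/378427 9049288/378427]

step 0: x' = [1, 4/5], P' = [8 20/3; 20/3 404/45]
step 1: x' = [-4712/4919, 9109/4919], P' = [83988/4919 84904/4919; 84904/4919 104776/4919]
step 2: x' = [5959573/1135281, 2675397/378427], P' = [21387052/1135281 7345416/378427; 7345416/378427 9049288/378427]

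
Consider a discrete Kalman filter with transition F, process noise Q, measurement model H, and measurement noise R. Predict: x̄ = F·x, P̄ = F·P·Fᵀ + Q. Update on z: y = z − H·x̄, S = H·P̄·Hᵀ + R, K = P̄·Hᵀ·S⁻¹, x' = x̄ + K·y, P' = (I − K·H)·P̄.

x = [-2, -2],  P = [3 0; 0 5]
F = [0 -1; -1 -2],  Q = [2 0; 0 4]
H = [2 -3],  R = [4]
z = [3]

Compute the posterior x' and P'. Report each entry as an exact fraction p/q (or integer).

x' = [38/155, -107/155]
P' = [829/155 574/155; 574/155 464/155]

x̄ = F·x = [2, 6]
P̄ = F·P·Fᵀ + Q = [7 10; 10 27]
y = z − H·x̄ = [17]
S = H·P̄·Hᵀ + R = [155]
K = P̄·Hᵀ·S⁻¹ = [-16/155; -61/155]
x' = x̄ + K·y = [38/155, -107/155]
P' = (I − K·H)·P̄ = [829/155 574/155; 574/155 464/155]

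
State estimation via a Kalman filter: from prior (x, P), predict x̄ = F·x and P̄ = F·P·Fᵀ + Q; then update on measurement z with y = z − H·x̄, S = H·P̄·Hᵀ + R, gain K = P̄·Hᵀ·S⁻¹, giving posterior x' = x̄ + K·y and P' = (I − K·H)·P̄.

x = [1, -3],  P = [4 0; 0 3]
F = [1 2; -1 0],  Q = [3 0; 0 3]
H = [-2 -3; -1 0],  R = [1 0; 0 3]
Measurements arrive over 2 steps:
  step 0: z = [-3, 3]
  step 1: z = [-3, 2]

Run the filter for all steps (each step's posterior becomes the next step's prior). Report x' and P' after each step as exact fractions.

step 0: x' = [-837/337, 870/337], P' = [804/337 -1059/674; -1059/674 771/674]
step 1: x' = [-5368/44541, 48886/44541], P' = [19853/14847 -12875/14847; -12875/14847 9965/14847]

step 0: x̄ = F·x = [-5, -1]
step 0: P̄ = F·P·Fᵀ + Q = [19 -4; -4 7]
step 0: y = z − H·x̄ = [-16, -2]
step 0: S = H·P̄·Hᵀ + R = [92 26; 26 22]
step 0: K = P̄·Hᵀ·S⁻¹ = [-39/674 -268/337; -195/674 353/674]
step 0: x' = x̄ + K·y = [-837/337, 870/337]
step 0: P' = (I − K·H)·P̄ = [804/337 -1059/674; -1059/674 771/674]
step 1: x̄ = F·x = [903/337, 837/337]
step 1: P̄ = F·P·Fᵀ + Q = [1239/337 255/337; 255/337 1815/337]
step 1: y = z − H·x̄ = [3306/337, 1577/337]
step 1: S = H·P̄·Hᵀ + R = [24688/337 3243/337; 3243/337 2250/337]
step 1: K = P̄·Hᵀ·S⁻¹ = [-1081/14847 -19853/44541; -4145/14847 12875/44541]
step 1: x' = x̄ + K·y = [-5368/44541, 48886/44541]
step 1: P' = (I − K·H)·P̄ = [19853/14847 -12875/14847; -12875/14847 9965/14847]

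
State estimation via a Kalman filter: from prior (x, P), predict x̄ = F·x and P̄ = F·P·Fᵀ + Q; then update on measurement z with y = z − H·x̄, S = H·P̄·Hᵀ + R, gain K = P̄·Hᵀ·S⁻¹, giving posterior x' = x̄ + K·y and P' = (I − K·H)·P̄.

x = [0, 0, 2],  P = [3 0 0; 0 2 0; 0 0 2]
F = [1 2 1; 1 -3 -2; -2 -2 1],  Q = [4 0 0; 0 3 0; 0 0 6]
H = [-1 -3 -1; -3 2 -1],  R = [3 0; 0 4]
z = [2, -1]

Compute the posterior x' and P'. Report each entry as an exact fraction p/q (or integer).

x' = [-1987/2371, -15973/16597, 4394/2371]
P' = [12876/2371 4852/2371 -26784/2371; 4852/2371 34737/33194 -10621/2371; -26784/2371 -10621/2371 59838/2371]

x̄ = F·x = [2, -4, 2]
P̄ = F·P·Fᵀ + Q = [17 -13 -12; -13 32 2; -12 2 28]
y = z − H·x̄ = [-6, 15]
S = H·P̄·Hᵀ + R = [246 -250; -250 389]
K = P̄·Hᵀ·S⁻¹ = [-216/2371 -535/2371; -7815/33194 1798/16597; -397/2371 -182/2371]
x' = x̄ + K·y = [-1987/2371, -15973/16597, 4394/2371]
P' = (I − K·H)·P̄ = [12876/2371 4852/2371 -26784/2371; 4852/2371 34737/33194 -10621/2371; -26784/2371 -10621/2371 59838/2371]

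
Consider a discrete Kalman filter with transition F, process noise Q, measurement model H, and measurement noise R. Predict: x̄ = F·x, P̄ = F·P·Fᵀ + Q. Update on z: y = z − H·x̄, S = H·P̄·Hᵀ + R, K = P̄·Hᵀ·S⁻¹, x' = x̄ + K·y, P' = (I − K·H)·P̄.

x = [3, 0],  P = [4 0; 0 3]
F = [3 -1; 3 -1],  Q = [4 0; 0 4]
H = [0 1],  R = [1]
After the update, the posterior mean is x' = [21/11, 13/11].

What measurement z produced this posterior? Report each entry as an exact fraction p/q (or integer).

x̄ = F·x = [9, 9]
P̄ = F·P·Fᵀ + Q = [43 39; 39 43]
S = H·P̄·Hᵀ + R = [44]
K = P̄·Hᵀ·S⁻¹ = [39/44; 43/44]
x' − x̄ = [-78/11, -86/11] = K·y
y = (KᵀK)⁻¹·Kᵀ·(x' − x̄) = [-8]
z = y + H·x̄ = [-8] + [9] = [1]

z = [1]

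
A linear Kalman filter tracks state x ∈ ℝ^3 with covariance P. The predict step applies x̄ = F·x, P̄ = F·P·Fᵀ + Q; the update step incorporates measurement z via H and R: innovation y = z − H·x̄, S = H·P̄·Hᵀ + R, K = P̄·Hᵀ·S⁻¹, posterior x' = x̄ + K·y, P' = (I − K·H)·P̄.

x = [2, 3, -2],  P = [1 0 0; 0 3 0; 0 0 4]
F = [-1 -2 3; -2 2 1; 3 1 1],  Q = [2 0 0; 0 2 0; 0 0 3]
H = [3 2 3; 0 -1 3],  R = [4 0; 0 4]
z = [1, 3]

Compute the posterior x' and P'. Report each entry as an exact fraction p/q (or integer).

x' = [-179267/30276, 150593/30276, 86735/30276]
P' = [434851/30276 -418777/30276 -146467/30276; -418777/30276 429019/30276 136873/30276; -146467/30276 136873/30276 56659/30276]

x̄ = F·x = [-14, 0, 7]
P̄ = F·P·Fᵀ + Q = [51 2 3; 2 22 4; 3 4 19]
y = z − H·x̄ = [22, -18]
S = H·P̄·Hᵀ + R = [848 160; 160 173]
K = P̄·Hᵀ·S⁻¹ = [13799/60552 -1289/7569; 6163/60552 -1150/7569; 2161/60552 2069/7569]
x' = x̄ + K·y = [-179267/30276, 150593/30276, 86735/30276]
P' = (I − K·H)·P̄ = [434851/30276 -418777/30276 -146467/30276; -418777/30276 429019/30276 136873/30276; -146467/30276 136873/30276 56659/30276]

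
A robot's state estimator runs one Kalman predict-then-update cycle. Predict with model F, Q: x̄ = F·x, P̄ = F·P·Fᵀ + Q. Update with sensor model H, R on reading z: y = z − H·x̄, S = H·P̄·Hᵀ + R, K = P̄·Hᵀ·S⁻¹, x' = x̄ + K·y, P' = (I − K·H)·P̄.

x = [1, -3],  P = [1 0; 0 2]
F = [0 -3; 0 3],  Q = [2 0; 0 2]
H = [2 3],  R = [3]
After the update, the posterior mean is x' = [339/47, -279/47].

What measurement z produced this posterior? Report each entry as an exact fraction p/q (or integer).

x̄ = F·x = [9, -9]
P̄ = F·P·Fᵀ + Q = [20 -18; -18 20]
S = H·P̄·Hᵀ + R = [47]
K = P̄·Hᵀ·S⁻¹ = [-14/47; 24/47]
x' − x̄ = [-84/47, 144/47] = K·y
y = (KᵀK)⁻¹·Kᵀ·(x' − x̄) = [6]
z = y + H·x̄ = [6] + [-9] = [-3]

z = [-3]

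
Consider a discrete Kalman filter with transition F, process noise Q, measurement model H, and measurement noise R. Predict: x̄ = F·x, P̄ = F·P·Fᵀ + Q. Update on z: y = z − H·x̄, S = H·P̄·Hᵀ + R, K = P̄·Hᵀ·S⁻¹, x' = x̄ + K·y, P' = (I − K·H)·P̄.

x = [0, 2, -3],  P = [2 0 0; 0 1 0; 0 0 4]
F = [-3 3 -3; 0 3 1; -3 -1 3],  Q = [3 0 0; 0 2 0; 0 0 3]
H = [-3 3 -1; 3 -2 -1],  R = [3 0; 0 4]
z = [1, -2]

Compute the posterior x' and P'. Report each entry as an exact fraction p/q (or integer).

x' = [66687/18062, 180093/36124, 23834/9031]
P' = [76062/9031 357963/36124 86949/18062; 357963/36124 862167/72248 106497/18062; 86949/18062 106497/18062 83121/18062]

x̄ = F·x = [15, 3, -11]
P̄ = F·P·Fᵀ + Q = [66 -3 -21; -3 15 9; -21 9 58]
y = z − H·x̄ = [26, -52]
S = H·P̄·Hᵀ + R = [664 -680; -680 914]
K = P̄·Hᵀ·S⁻¹ = [-4251/36124 2865/18062; 4245/72248 -159/18062; -8159/18062 -8817/18062]
x' = x̄ + K·y = [66687/18062, 180093/36124, 23834/9031]
P' = (I − K·H)·P̄ = [76062/9031 357963/36124 86949/18062; 357963/36124 862167/72248 106497/18062; 86949/18062 106497/18062 83121/18062]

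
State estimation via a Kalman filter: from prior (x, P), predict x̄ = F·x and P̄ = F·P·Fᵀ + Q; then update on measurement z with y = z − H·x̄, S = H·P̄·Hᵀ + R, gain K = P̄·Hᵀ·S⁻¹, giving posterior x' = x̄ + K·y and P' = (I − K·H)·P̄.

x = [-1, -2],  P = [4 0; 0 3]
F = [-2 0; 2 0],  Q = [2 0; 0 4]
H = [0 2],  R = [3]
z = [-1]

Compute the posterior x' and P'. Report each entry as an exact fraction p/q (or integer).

x̄ = F·x = [2, -2]
P̄ = F·P·Fᵀ + Q = [18 -16; -16 20]
y = z − H·x̄ = [3]
S = H·P̄·Hᵀ + R = [83]
K = P̄·Hᵀ·S⁻¹ = [-32/83; 40/83]
x' = x̄ + K·y = [70/83, -46/83]
P' = (I − K·H)·P̄ = [470/83 -48/83; -48/83 60/83]

x' = [70/83, -46/83]
P' = [470/83 -48/83; -48/83 60/83]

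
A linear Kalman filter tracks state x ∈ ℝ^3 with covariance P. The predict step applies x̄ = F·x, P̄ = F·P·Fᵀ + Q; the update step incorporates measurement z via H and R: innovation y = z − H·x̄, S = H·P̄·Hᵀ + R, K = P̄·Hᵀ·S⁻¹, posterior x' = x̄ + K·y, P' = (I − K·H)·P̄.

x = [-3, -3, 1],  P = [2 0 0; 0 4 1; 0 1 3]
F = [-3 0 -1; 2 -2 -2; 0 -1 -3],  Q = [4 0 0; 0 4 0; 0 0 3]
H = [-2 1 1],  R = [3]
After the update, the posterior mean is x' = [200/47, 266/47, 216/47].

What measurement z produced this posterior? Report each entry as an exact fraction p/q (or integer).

z = [2]

x̄ = F·x = [8, -2, 0]
P̄ = F·P·Fᵀ + Q = [25 -4 10; -4 48 34; 10 34 40]
S = H·P̄·Hᵀ + R = [235]
K = P̄·Hᵀ·S⁻¹ = [-44/235; 18/47; 54/235]
x' − x̄ = [-176/47, 360/47, 216/47] = K·y
y = (KᵀK)⁻¹·Kᵀ·(x' − x̄) = [20]
z = y + H·x̄ = [20] + [-18] = [2]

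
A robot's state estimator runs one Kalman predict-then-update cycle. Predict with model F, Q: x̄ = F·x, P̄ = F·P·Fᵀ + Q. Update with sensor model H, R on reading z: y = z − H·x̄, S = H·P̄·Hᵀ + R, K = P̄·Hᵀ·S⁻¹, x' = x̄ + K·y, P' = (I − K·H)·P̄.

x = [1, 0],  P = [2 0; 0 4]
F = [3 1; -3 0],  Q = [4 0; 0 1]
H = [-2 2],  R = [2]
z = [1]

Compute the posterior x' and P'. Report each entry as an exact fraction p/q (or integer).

x' = [-83/163, -8/163]
P' = [366/163 322/163; 322/163 359/163]

x̄ = F·x = [3, -3]
P̄ = F·P·Fᵀ + Q = [26 -18; -18 19]
y = z − H·x̄ = [13]
S = H·P̄·Hᵀ + R = [326]
K = P̄·Hᵀ·S⁻¹ = [-44/163; 37/163]
x' = x̄ + K·y = [-83/163, -8/163]
P' = (I − K·H)·P̄ = [366/163 322/163; 322/163 359/163]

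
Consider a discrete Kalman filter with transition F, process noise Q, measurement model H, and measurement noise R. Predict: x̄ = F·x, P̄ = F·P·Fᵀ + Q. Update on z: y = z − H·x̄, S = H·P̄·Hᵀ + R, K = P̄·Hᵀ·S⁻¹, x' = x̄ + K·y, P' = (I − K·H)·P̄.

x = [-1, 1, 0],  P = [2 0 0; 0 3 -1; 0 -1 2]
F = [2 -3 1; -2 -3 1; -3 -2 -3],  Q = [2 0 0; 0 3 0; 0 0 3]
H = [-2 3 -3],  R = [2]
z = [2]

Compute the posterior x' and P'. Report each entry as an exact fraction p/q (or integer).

x̄ = F·x = [-5, -1, 1]
P̄ = F·P·Fᵀ + Q = [45 27 -7; 27 46 17; -7 17 39]
y = z − H·x̄ = [-2]
S = H·P̄·Hᵀ + R = [233]
K = P̄·Hᵀ·S⁻¹ = [12/233; 33/233; -52/233]
x' = x̄ + K·y = [-1189/233, -299/233, 337/233]
P' = (I − K·H)·P̄ = [10341/233 5895/233 -1007/233; 5895/233 9629/233 5677/233; -1007/233 5677/233 6383/233]

x' = [-1189/233, -299/233, 337/233]
P' = [10341/233 5895/233 -1007/233; 5895/233 9629/233 5677/233; -1007/233 5677/233 6383/233]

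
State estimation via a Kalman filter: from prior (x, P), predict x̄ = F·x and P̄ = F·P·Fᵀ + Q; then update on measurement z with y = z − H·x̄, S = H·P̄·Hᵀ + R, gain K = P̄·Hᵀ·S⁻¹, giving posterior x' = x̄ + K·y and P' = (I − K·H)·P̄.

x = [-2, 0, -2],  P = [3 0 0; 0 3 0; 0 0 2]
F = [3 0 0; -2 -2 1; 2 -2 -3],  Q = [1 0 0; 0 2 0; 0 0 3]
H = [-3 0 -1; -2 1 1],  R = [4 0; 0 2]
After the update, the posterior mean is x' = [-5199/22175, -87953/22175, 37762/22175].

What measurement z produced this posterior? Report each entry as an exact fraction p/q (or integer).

z = [-1, -2]

x̄ = F·x = [-6, 2, 2]
P̄ = F·P·Fᵀ + Q = [28 -18 18; -18 28 -6; 18 -6 45]
S = H·P̄·Hᵀ + R = [409 165; 165 175]
K = P̄·Hᵀ·S⁻¹ = [-861/4435 -3037/22175; 93/4435 6911/22175; -1782/4435 8781/22175]
x' − x̄ = [127851/22175, -132303/22175, -6588/22175] = K·y
y = (KᵀK)⁻¹·Kᵀ·(x' − x̄) = [-17, -18]
z = y + H·x̄ = [-17, -18] + [16, 16] = [-1, -2]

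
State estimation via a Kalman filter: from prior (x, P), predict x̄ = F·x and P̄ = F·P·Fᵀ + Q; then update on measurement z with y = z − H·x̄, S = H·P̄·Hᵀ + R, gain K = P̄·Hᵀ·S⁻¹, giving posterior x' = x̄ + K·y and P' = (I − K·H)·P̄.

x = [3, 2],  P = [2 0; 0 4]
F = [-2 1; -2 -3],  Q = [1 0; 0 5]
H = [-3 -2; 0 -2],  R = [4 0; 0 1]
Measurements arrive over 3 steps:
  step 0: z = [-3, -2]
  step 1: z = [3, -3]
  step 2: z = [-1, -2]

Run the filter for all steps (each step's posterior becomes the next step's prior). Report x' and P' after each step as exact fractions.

step 0: x' = [3617/23409, 23266/23409], P' = [12472/23409 -3742/23409; -3742/23409 5785/23409]
step 1: x' = [-22204096/14669323, 35770457/29338646], P' = [7050850/14669323 -2023695/14669323; -2023695/14669323 6872851/29338646]
step 2: x' = [11240311579/34078650425, 25345053082/34078650425], P' = [16223620708/34078650425 -4658122036/34078650425; -4658122036/34078650425 7970323212/34078650425]

step 0: x̄ = F·x = [-4, -12]
step 0: P̄ = F·P·Fᵀ + Q = [13 -4; -4 49]
step 0: y = z − H·x̄ = [-39, -26]
step 0: S = H·P̄·Hᵀ + R = [269 172; 172 197]
step 0: K = P̄·Hᵀ·S⁻¹ = [-7483/23409 7484/23409; -86/23409 -11570/23409]
step 0: x' = x̄ + K·y = [3617/23409, 23266/23409]
step 0: P' = (I − K·H)·P̄ = [12472/23409 -3742/23409; -3742/23409 5785/23409]
step 1: x̄ = F·x = [5344/7803, -77032/23409]
step 1: P̄ = F·P·Fᵀ + Q = [10450/2601 5855/7803; 5855/7803 174094/23409]
step 1: y = z − H·x̄ = [-35741/23409, -224291/23409]
step 1: S = H·P̄·Hᵀ + R = [1847242/23409 801766/23409; 801766/23409 719785/23409]
step 1: K = P̄·Hᵀ·S⁻¹ = [-4276290/14669323 4047390/14669323; -400883/29338646 -6872851/14669323]
step 1: x' = x̄ + K·y = [-22204096/14669323, 35770457/29338646]
step 1: P' = (I − K·H)·P̄ = [7050850/14669323 -2023695/14669323; -2023695/14669323 6872851/29338646]
step 2: x̄ = F·x = [124586841/29338646, -18494987/29338646]
step 2: P̄ = F·P·Fᵀ + Q = [108807857/29338646 19598687/29338646; 19598687/29338646 216387009/29338646]
step 2: y = z − H·x̄ = [307431903/29338646, -47833633/14669323]
step 2: S = H·P̄·Hᵀ + R = [2197357577/29338646 491570079/14669323; 491570079/14669323 447443341/14669323]
step 2: K = P̄·Hᵀ·S⁻¹ = [-9838654513/34078650425 9316244072/34078650425; -491570079/34078650425 -15940646424/34078650425]
step 2: x' = x̄ + K·y = [11240311579/34078650425, 25345053082/34078650425]
step 2: P' = (I − K·H)·P̄ = [16223620708/34078650425 -4658122036/34078650425; -4658122036/34078650425 7970323212/34078650425]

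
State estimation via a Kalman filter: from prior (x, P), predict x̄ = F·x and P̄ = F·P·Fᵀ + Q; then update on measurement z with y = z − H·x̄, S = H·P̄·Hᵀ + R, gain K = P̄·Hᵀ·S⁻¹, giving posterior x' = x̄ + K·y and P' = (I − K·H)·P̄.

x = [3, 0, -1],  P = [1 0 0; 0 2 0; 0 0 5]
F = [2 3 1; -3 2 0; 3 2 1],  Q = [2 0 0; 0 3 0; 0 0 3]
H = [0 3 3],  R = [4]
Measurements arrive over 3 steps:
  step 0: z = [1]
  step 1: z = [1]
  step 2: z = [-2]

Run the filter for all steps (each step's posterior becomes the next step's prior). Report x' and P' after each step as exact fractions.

step 0: x' = [2303/391, -3291/391, 3416/391], P' = [3770/391 -2613/391 2729/391; -2613/391 4571/391 -4495/391; 2729/391 -4495/391 4591/391]
step 1: x' = [962619/398581, -1947081/398581, 2040428/398581], P' = [10841986/398581 -14269406/398581 14319534/398581; -14269406/398581 24337013/398581 -24129333/398581; 14319534/398581 -24129333/398581 24098105/398581]
step 2: x' = [-1804945963/2007218539, 408777/2007218539, -1360483171/2007218539], P' = [57836000786/2007218539 -76827628694/2007218539 77074511694/2007218539; -76827628694/2007218539 131056300790/2007218539 -129952670986/2007218539; 77074511694/2007218539 -129952670986/2007218539 129740429722/2007218539]

step 0: x̄ = F·x = [5, -9, 8]
step 0: P̄ = F·P·Fᵀ + Q = [29 6 23; 6 20 -1; 23 -1 25]
step 0: y = z − H·x̄ = [4]
step 0: S = H·P̄·Hᵀ + R = [391]
step 0: K = P̄·Hᵀ·S⁻¹ = [87/391; 57/391; 72/391]
step 0: x' = x̄ + K·y = [2303/391, -3291/391, 3416/391]
step 0: P' = (I − K·H)·P̄ = [3770/391 -2613/391 2729/391; -2613/391 4571/391 -4495/391; 2729/391 -4495/391 4591/391]
step 1: x̄ = F·x = [-1851/391, -13491/391, 3743/391]
step 1: P̄ = F·P·Fᵀ + Q = [14182/391 694/391 11838/391; 694/391 84743/391 -32823/391; 11838/391 -32823/391 25016/391]
step 1: y = z − H·x̄ = [29635/391]
step 1: S = H·P̄·Hᵀ + R = [398581/391]
step 1: K = P̄·Hᵀ·S⁻¹ = [37596/398581; 155760/398581; -23421/398581]
step 1: x' = x̄ + K·y = [962619/398581, -1947081/398581, 2040428/398581]
step 1: P' = (I − K·H)·P̄ = [10841986/398581 -14269406/398581 14319534/398581; -14269406/398581 24337013/398581 -24129333/398581; 14319534/398581 -24129333/398581 24098105/398581]
step 2: x̄ = F·x = [-1875577/398581, -6782019/398581, 1034123/398581]
step 2: P̄ = F·P·Fᵀ + Q = [28565594/398581 61099924/398581 620826/398581; 61099924/398581 367354541/398581 -91447090/398581; 620826/398581 -91447090/398581 38386774/398581]
step 2: y = z − H·x̄ = [16446526/398581]
step 2: S = H·P̄·Hᵀ + R = [2007218539/398581]
step 2: K = P̄·Hᵀ·S⁻¹ = [185162250/2007218539; 827722353/2007218539; -159180948/2007218539]
step 2: x' = x̄ + K·y = [-1804945963/2007218539, 408777/2007218539, -1360483171/2007218539]
step 2: P' = (I − K·H)·P̄ = [57836000786/2007218539 -76827628694/2007218539 77074511694/2007218539; -76827628694/2007218539 131056300790/2007218539 -129952670986/2007218539; 77074511694/2007218539 -129952670986/2007218539 129740429722/2007218539]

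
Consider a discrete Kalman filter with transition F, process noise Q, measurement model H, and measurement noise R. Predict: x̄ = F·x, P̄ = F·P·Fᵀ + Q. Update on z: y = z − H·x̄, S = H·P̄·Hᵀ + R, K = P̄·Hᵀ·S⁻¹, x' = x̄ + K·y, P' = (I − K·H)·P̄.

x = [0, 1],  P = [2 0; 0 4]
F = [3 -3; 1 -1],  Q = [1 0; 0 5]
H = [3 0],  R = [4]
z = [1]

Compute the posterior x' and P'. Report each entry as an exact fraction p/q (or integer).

x' = [153/499, 41/499]
P' = [220/499 72/499; 72/499 2573/499]

x̄ = F·x = [-3, -1]
P̄ = F·P·Fᵀ + Q = [55 18; 18 11]
y = z − H·x̄ = [10]
S = H·P̄·Hᵀ + R = [499]
K = P̄·Hᵀ·S⁻¹ = [165/499; 54/499]
x' = x̄ + K·y = [153/499, 41/499]
P' = (I − K·H)·P̄ = [220/499 72/499; 72/499 2573/499]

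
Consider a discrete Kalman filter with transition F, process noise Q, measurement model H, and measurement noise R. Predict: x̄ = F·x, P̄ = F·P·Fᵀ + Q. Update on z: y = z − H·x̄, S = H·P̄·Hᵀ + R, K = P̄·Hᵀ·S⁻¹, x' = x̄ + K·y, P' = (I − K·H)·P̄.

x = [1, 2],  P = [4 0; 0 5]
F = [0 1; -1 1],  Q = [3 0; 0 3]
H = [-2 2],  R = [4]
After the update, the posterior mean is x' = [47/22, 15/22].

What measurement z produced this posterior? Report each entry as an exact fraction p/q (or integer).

x̄ = F·x = [2, 1]
P̄ = F·P·Fᵀ + Q = [8 5; 5 12]
S = H·P̄·Hᵀ + R = [44]
K = P̄·Hᵀ·S⁻¹ = [-3/22; 7/22]
x' − x̄ = [3/22, -7/22] = K·y
y = (KᵀK)⁻¹·Kᵀ·(x' − x̄) = [-1]
z = y + H·x̄ = [-1] + [-2] = [-3]

z = [-3]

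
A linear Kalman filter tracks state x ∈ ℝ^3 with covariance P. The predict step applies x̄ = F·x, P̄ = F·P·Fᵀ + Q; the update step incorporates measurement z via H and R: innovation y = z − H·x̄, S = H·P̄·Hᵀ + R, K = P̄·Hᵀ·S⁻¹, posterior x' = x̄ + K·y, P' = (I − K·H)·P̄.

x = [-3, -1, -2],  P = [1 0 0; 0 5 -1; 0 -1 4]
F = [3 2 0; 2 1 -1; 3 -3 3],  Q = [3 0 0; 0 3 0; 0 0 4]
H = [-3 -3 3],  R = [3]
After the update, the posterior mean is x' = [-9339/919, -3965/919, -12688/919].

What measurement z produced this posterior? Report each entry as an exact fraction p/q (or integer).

z = [2]

x̄ = F·x = [-11, -5, -12]
P̄ = F·P·Fᵀ + Q = [32 18 -27; 18 18 -27; -27 -27 112]
S = H·P̄·Hᵀ + R = [2757]
K = P̄·Hᵀ·S⁻¹ = [-77/919; -63/919; 166/919]
x' − x̄ = [770/919, 630/919, -1660/919] = K·y
y = (KᵀK)⁻¹·Kᵀ·(x' − x̄) = [-10]
z = y + H·x̄ = [-10] + [12] = [2]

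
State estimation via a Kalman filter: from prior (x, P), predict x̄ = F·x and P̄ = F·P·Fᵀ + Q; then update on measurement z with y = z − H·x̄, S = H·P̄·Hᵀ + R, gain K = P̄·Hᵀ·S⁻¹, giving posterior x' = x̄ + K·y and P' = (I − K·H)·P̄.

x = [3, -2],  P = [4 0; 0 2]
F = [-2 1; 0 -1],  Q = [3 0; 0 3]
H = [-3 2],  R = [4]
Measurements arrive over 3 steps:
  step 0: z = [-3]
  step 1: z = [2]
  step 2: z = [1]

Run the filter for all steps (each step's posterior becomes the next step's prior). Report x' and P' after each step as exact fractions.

step 0: x̄ = F·x = [-8, 2]
step 0: P̄ = F·P·Fᵀ + Q = [21 -2; -2 5]
step 0: y = z − H·x̄ = [-31]
step 0: S = H·P̄·Hᵀ + R = [237]
step 0: K = P̄·Hᵀ·S⁻¹ = [-67/237; 16/237]
step 0: x' = x̄ + K·y = [181/237, -22/237]
step 0: P' = (I − K·H)·P̄ = [488/237 598/237; 598/237 929/237]
step 1: x̄ = F·x = [-128/79, 22/237]
step 1: P̄ = F·P·Fᵀ + Q = [400/79 89/79; 89/79 1640/237]
step 1: y = z − H·x̄ = [-722/237]
step 1: S = H·P̄·Hᵀ + R = [15104/237]
step 1: K = P̄·Hᵀ·S⁻¹ = [-1533/7552; 2479/15104]
step 1: x' = x̄ + K·y = [-3783/3776, -3075/7552]
step 1: P' = (I − K·H)·P̄ = [9203/3776 24543/7552; 24543/7552 78587/15104]
step 2: x̄ = F·x = [12057/7552, 3075/7552]
step 2: P̄ = F·P·Fᵀ + Q = [74803/15104 19585/15104; 19585/15104 123899/15104]
step 2: y = z − H·x̄ = [37573/7552]
step 2: S = H·P̄·Hᵀ + R = [994219/15104]
step 2: K = P̄·Hᵀ·S⁻¹ = [-185239/994219; 189043/994219]
step 2: x' = x̄ + K·y = [665693/994219, 1345357/994219]
step 2: P' = (I − K·H)·P̄ = [2652084/994219 3607648/994219; 3607648/994219 5789558/994219]

step 0: x' = [181/237, -22/237], P' = [488/237 598/237; 598/237 929/237]
step 1: x' = [-3783/3776, -3075/7552], P' = [9203/3776 24543/7552; 24543/7552 78587/15104]
step 2: x' = [665693/994219, 1345357/994219], P' = [2652084/994219 3607648/994219; 3607648/994219 5789558/994219]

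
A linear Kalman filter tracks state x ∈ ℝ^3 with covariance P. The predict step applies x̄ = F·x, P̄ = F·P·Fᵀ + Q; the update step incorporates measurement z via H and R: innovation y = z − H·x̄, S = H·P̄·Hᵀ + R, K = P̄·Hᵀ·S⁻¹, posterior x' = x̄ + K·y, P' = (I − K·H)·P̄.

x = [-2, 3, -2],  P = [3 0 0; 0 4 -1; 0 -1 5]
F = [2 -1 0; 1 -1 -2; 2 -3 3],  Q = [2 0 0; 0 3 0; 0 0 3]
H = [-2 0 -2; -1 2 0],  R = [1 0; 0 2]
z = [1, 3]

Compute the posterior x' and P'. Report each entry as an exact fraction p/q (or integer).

x' = [1209/6827, 10279/6827, -4901/6827]
P' = [69347/13654 18478/6827 -136683/27308; 18478/6827 13130/6827 -18234/6827; -136683/27308 -18234/6827 282975/54616]

x̄ = F·x = [-7, -1, -19]
P̄ = F·P·Fᵀ + Q = [18 8 27; 8 26 -15; 27 -15 114]
y = z − H·x̄ = [-51, -2]
S = H·P̄·Hᵀ + R = [745 118; 118 92]
K = P̄·Hᵀ·S⁻¹ = [-2011/13654 4565/27308; -488/6827 3891/6827; -9609/27308 -9189/54616]
x' = x̄ + K·y = [1209/6827, 10279/6827, -4901/6827]
P' = (I − K·H)·P̄ = [69347/13654 18478/6827 -136683/27308; 18478/6827 13130/6827 -18234/6827; -136683/27308 -18234/6827 282975/54616]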